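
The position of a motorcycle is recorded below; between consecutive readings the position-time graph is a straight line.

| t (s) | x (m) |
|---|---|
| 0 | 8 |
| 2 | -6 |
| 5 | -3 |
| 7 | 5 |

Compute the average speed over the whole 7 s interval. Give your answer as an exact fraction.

25/7 m/s

Average speed = (total path length)/(elapsed time); on a piecewise-linear x-t graph the path length is Σ|Δx|.
0–2 s: |Δx| = |-6 − 8| = 14 m
2–5 s: |Δx| = |-3 − -6| = 3 m
5–7 s: |Δx| = |5 − -3| = 8 m
Total path = 25 m; average speed = 25/7 = 25/7 m/s.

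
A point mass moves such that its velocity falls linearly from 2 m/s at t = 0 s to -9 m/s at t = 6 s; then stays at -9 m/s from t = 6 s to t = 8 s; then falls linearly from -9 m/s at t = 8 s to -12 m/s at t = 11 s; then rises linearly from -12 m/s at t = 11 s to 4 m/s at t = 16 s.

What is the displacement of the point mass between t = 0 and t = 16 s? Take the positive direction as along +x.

Net displacement equals the area under the velocity-time graph (areas below the axis count negative).
0–6 s: ½(2 + -9)(6) = -21 m
6–8 s: -9 × 2 = -18 m
8–11 s: ½(-9 + -12)(3) = -31.5 m
11–16 s: ½(-12 + 4)(5) = -20 m
Net displacement = -90.5 m

-90.5 m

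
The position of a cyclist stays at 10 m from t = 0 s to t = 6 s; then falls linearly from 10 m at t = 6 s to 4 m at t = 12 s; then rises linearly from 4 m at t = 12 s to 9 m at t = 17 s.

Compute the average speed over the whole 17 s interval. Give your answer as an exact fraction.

11/17 m/s

Average speed = (total path length)/(elapsed time); on a piecewise-linear x-t graph the path length is Σ|Δx|.
0–6 s: |Δx| = |10 − 10| = 0 m
6–12 s: |Δx| = |4 − 10| = 6 m
12–17 s: |Δx| = |9 − 4| = 5 m
Total path = 11 m; average speed = 11/17 = 11/17 m/s.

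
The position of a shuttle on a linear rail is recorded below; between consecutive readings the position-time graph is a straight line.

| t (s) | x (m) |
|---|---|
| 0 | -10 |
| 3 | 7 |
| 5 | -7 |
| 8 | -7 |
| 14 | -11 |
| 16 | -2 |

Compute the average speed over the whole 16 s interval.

Average speed = (total path length)/(elapsed time); on a piecewise-linear x-t graph the path length is Σ|Δx|.
0–3 s: |Δx| = |7 − -10| = 17 m
3–5 s: |Δx| = |-7 − 7| = 14 m
5–8 s: |Δx| = |-7 − -7| = 0 m
8–14 s: |Δx| = |-11 − -7| = 4 m
14–16 s: |Δx| = |-2 − -11| = 9 m
Total path = 44 m; average speed = 44/16 = 2.75 m/s.

2.75 m/s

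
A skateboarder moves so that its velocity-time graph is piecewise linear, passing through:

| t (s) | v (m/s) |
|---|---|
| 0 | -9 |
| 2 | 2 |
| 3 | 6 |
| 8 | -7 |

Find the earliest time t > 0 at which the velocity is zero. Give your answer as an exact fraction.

v changes sign on 0–2 s (from -9 to 2); the graph is linear there, so v = 0 at t = 0 + (9)·(2 − 0)/(2 − -9) = 18/11 s.

t = 18/11 s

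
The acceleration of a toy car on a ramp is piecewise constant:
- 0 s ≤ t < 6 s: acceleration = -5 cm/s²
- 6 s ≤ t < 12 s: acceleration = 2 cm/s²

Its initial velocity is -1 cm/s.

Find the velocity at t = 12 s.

Δv equals the area under the a-t graph; then v = v₀ + Δv.
0–6 s: -5 × 6 = -30 cm/s
6–12 s: 2 × 6 = 12 cm/s
Δv = -18 cm/s, so v(12) = -1 + (-18) = -19 cm/s.

-19 cm/s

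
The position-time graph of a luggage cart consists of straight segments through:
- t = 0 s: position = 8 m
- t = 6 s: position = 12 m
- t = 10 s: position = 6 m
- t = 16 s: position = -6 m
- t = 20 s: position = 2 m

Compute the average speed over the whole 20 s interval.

1.5 m/s

Average speed = (total path length)/(elapsed time); on a piecewise-linear x-t graph the path length is Σ|Δx|.
0–6 s: |Δx| = |12 − 8| = 4 m
6–10 s: |Δx| = |6 − 12| = 6 m
10–16 s: |Δx| = |-6 − 6| = 12 m
16–20 s: |Δx| = |2 − -6| = 8 m
Total path = 30 m; average speed = 30/20 = 1.5 m/s.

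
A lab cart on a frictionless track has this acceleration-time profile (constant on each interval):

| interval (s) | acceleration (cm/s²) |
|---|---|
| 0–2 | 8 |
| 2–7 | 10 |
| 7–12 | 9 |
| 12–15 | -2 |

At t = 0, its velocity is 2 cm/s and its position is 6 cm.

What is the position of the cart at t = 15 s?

1023.5 cm

On each constant-a segment, Δv = aΔt and Δx = v₀Δt + ½aΔt²; chain segment to segment.
0–2 s: v starts 2 cm/s; Δx = 2·2 + ½·8·2² = 20 cm; v ends 18 cm/s.
2–7 s: v starts 18 cm/s; Δx = 18·5 + ½·10·5² = 215 cm; v ends 68 cm/s.
7–12 s: v starts 68 cm/s; Δx = 68·5 + ½·9·5² = 452.5 cm; v ends 113 cm/s.
12–15 s: v starts 113 cm/s; Δx = 113·3 + ½·-2·3² = 330 cm; v ends 107 cm/s.
x(15) = 6 + Σ Δx = 1023.5 cm.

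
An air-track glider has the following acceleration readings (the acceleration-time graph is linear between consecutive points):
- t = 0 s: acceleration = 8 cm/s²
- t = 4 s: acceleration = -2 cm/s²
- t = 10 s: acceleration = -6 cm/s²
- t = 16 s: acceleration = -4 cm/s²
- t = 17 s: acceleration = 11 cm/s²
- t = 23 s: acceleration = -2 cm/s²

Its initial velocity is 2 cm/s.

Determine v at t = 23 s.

-9.5 cm/s

Δv equals the area under the a-t graph; then v = v₀ + Δv.
0–4 s: ½(8 + -2)(4) = 12 cm/s
4–10 s: ½(-2 + -6)(6) = -24 cm/s
10–16 s: ½(-6 + -4)(6) = -30 cm/s
16–17 s: ½(-4 + 11)(1) = 3.5 cm/s
17–23 s: ½(11 + -2)(6) = 27 cm/s
Δv = -11.5 cm/s, so v(23) = 2 + (-11.5) = -9.5 cm/s.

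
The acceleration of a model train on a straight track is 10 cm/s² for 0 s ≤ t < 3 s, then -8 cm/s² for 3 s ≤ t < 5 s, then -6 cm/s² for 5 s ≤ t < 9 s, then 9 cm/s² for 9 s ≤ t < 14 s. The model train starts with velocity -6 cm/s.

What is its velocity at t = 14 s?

Δv equals the area under the a-t graph; then v = v₀ + Δv.
0–3 s: 10 × 3 = 30 cm/s
3–5 s: -8 × 2 = -16 cm/s
5–9 s: -6 × 4 = -24 cm/s
9–14 s: 9 × 5 = 45 cm/s
Δv = 35 cm/s, so v(14) = -6 + (35) = 29 cm/s.

29 cm/s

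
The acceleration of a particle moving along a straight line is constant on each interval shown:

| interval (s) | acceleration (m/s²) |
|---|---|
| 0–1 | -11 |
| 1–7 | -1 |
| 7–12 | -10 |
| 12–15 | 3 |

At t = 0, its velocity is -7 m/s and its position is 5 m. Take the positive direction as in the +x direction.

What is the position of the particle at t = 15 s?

-587 m

On each constant-a segment, Δv = aΔt and Δx = v₀Δt + ½aΔt²; chain segment to segment.
0–1 s: v starts -7 m/s; Δx = -7·1 + ½·-11·1² = -12.5 m; v ends -18 m/s.
1–7 s: v starts -18 m/s; Δx = -18·6 + ½·-1·6² = -126 m; v ends -24 m/s.
7–12 s: v starts -24 m/s; Δx = -24·5 + ½·-10·5² = -245 m; v ends -74 m/s.
12–15 s: v starts -74 m/s; Δx = -74·3 + ½·3·3² = -208.5 m; v ends -65 m/s.
x(15) = 5 + Σ Δx = -587 m.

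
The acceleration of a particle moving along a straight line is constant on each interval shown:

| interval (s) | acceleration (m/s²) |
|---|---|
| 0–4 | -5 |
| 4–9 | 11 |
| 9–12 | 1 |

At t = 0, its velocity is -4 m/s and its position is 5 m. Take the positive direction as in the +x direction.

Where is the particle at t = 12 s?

64 m

On each constant-a segment, Δv = aΔt and Δx = v₀Δt + ½aΔt²; chain segment to segment.
0–4 s: v starts -4 m/s; Δx = -4·4 + ½·-5·4² = -56 m; v ends -24 m/s.
4–9 s: v starts -24 m/s; Δx = -24·5 + ½·11·5² = 17.5 m; v ends 31 m/s.
9–12 s: v starts 31 m/s; Δx = 31·3 + ½·1·3² = 97.5 m; v ends 34 m/s.
x(12) = 5 + Σ Δx = 64 m.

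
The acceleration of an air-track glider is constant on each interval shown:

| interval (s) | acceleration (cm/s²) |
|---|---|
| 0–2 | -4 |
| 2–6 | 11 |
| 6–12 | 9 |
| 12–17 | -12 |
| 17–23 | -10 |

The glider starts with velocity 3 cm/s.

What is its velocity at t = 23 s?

Δv equals the area under the a-t graph; then v = v₀ + Δv.
0–2 s: -4 × 2 = -8 cm/s
2–6 s: 11 × 4 = 44 cm/s
6–12 s: 9 × 6 = 54 cm/s
12–17 s: -12 × 5 = -60 cm/s
17–23 s: -10 × 6 = -60 cm/s
Δv = -30 cm/s, so v(23) = 3 + (-30) = -27 cm/s.

-27 cm/s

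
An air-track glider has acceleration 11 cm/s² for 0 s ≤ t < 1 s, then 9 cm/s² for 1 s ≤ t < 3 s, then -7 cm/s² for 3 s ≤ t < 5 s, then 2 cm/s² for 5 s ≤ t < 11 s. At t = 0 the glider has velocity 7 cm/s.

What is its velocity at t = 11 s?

34 cm/s

Δv equals the area under the a-t graph; then v = v₀ + Δv.
0–1 s: 11 × 1 = 11 cm/s
1–3 s: 9 × 2 = 18 cm/s
3–5 s: -7 × 2 = -14 cm/s
5–11 s: 2 × 6 = 12 cm/s
Δv = 27 cm/s, so v(11) = 7 + (27) = 34 cm/s.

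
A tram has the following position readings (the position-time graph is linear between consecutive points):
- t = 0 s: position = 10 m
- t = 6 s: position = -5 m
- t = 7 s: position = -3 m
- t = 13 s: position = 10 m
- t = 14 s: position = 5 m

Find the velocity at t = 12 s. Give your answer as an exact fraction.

13/6 m/s

Velocity is the slope of the x-t graph on 7–13 s: (10 − -3)/(13 − 7) = 13/6 m/s.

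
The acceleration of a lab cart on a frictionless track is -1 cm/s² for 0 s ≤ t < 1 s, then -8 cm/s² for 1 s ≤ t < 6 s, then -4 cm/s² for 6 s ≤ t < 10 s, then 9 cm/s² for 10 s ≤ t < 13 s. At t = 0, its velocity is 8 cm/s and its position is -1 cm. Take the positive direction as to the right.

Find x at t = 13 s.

On each constant-a segment, Δv = aΔt and Δx = v₀Δt + ½aΔt²; chain segment to segment.
0–1 s: v starts 8 cm/s; Δx = 8·1 + ½·-1·1² = 7.5 cm; v ends 7 cm/s.
1–6 s: v starts 7 cm/s; Δx = 7·5 + ½·-8·5² = -65 cm; v ends -33 cm/s.
6–10 s: v starts -33 cm/s; Δx = -33·4 + ½·-4·4² = -164 cm; v ends -49 cm/s.
10–13 s: v starts -49 cm/s; Δx = -49·3 + ½·9·3² = -106.5 cm; v ends -22 cm/s.
x(13) = -1 + Σ Δx = -329 cm.

-329 cm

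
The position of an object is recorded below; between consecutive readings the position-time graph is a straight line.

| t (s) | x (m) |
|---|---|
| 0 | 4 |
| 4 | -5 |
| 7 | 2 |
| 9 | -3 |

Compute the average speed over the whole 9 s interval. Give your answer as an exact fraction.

Average speed = (total path length)/(elapsed time); on a piecewise-linear x-t graph the path length is Σ|Δx|.
0–4 s: |Δx| = |-5 − 4| = 9 m
4–7 s: |Δx| = |2 − -5| = 7 m
7–9 s: |Δx| = |-3 − 2| = 5 m
Total path = 21 m; average speed = 21/9 = 7/3 m/s.

7/3 m/s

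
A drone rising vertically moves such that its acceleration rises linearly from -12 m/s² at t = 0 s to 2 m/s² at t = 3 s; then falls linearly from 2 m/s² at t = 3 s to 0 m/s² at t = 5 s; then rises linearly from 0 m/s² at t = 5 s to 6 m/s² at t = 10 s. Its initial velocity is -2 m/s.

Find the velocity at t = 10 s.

0 m/s

Δv equals the area under the a-t graph; then v = v₀ + Δv.
0–3 s: ½(-12 + 2)(3) = -15 m/s
3–5 s: ½(2 + 0)(2) = 2 m/s
5–10 s: ½(0 + 6)(5) = 15 m/s
Δv = 2 m/s, so v(10) = -2 + (2) = 0 m/s.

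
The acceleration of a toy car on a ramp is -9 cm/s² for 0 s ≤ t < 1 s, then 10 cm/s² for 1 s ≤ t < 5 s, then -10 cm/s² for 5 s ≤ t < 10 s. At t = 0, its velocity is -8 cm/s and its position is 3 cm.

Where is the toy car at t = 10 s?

On each constant-a segment, Δv = aΔt and Δx = v₀Δt + ½aΔt²; chain segment to segment.
0–1 s: v starts -8 cm/s; Δx = -8·1 + ½·-9·1² = -12.5 cm; v ends -17 cm/s.
1–5 s: v starts -17 cm/s; Δx = -17·4 + ½·10·4² = 12 cm; v ends 23 cm/s.
5–10 s: v starts 23 cm/s; Δx = 23·5 + ½·-10·5² = -10 cm; v ends -27 cm/s.
x(10) = 3 + Σ Δx = -7.5 cm.

-7.5 cm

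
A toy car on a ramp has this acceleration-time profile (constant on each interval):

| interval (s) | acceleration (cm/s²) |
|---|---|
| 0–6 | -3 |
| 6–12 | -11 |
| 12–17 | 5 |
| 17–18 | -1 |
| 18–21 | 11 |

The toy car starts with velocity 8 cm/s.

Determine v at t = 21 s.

-19 cm/s

Δv equals the area under the a-t graph; then v = v₀ + Δv.
0–6 s: -3 × 6 = -18 cm/s
6–12 s: -11 × 6 = -66 cm/s
12–17 s: 5 × 5 = 25 cm/s
17–18 s: -1 × 1 = -1 cm/s
18–21 s: 11 × 3 = 33 cm/s
Δv = -27 cm/s, so v(21) = 8 + (-27) = -19 cm/s.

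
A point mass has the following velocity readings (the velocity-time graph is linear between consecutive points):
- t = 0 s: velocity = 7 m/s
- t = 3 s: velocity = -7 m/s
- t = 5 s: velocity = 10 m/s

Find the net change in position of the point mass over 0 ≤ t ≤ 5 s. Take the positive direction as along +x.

Net displacement equals the area under the velocity-time graph (areas below the axis count negative).
0–3 s: ½(7 + -7)(3) = 0 m
3–5 s: ½(-7 + 10)(2) = 3 m
Net displacement = 3 m

3 m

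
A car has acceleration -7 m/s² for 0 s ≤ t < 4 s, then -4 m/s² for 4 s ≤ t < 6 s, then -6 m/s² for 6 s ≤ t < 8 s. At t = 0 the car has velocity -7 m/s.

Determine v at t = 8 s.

Δv equals the area under the a-t graph; then v = v₀ + Δv.
0–4 s: -7 × 4 = -28 m/s
4–6 s: -4 × 2 = -8 m/s
6–8 s: -6 × 2 = -12 m/s
Δv = -48 m/s, so v(8) = -7 + (-48) = -55 m/s.

-55 m/s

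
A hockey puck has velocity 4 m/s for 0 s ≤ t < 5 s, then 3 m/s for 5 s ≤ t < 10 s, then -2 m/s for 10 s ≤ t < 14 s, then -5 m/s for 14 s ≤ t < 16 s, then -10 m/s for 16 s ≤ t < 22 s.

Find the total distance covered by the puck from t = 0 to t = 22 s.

Distance (not displacement) is the total path length: add the absolute areas under v-t.
0–5 s: |4| × 5 = 20 m
5–10 s: |3| × 5 = 15 m
10–14 s: |-2| × 4 = 8 m
14–16 s: |-5| × 2 = 10 m
16–22 s: |-10| × 6 = 60 m
Total distance = 113 m

113 m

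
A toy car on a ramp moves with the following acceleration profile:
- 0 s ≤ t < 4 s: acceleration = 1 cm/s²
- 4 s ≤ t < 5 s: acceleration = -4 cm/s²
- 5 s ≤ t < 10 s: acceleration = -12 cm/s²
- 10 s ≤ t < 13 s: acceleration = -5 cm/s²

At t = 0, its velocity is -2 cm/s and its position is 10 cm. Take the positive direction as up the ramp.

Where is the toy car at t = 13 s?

On each constant-a segment, Δv = aΔt and Δx = v₀Δt + ½aΔt²; chain segment to segment.
0–4 s: v starts -2 cm/s; Δx = -2·4 + ½·1·4² = 0 cm; v ends 2 cm/s.
4–5 s: v starts 2 cm/s; Δx = 2·1 + ½·-4·1² = 0 cm; v ends -2 cm/s.
5–10 s: v starts -2 cm/s; Δx = -2·5 + ½·-12·5² = -160 cm; v ends -62 cm/s.
10–13 s: v starts -62 cm/s; Δx = -62·3 + ½·-5·3² = -208.5 cm; v ends -77 cm/s.
x(13) = 10 + Σ Δx = -358.5 cm.

-358.5 cm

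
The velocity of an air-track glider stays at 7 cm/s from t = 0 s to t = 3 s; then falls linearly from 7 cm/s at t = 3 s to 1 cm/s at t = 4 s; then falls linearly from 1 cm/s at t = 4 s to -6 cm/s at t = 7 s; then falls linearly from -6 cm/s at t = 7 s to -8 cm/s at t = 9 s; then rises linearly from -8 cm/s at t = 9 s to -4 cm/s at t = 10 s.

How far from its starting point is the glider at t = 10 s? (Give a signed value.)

-2.5 cm

Displacement is the signed area under the v-t curve.
0–3 s: 7 × 3 = 21 cm
3–4 s: ½(7 + 1)(1) = 4 cm
4–7 s: ½(1 + -6)(3) = -7.5 cm
7–9 s: ½(-6 + -8)(2) = -14 cm
9–10 s: ½(-8 + -4)(1) = -6 cm
Net displacement = -2.5 cm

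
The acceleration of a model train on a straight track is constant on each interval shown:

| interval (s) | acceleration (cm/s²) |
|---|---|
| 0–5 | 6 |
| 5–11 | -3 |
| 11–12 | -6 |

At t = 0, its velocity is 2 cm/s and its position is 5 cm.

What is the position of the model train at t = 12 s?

239 cm

On each constant-a segment, Δv = aΔt and Δx = v₀Δt + ½aΔt²; chain segment to segment.
0–5 s: v starts 2 cm/s; Δx = 2·5 + ½·6·5² = 85 cm; v ends 32 cm/s.
5–11 s: v starts 32 cm/s; Δx = 32·6 + ½·-3·6² = 138 cm; v ends 14 cm/s.
11–12 s: v starts 14 cm/s; Δx = 14·1 + ½·-6·1² = 11 cm; v ends 8 cm/s.
x(12) = 5 + Σ Δx = 239 cm.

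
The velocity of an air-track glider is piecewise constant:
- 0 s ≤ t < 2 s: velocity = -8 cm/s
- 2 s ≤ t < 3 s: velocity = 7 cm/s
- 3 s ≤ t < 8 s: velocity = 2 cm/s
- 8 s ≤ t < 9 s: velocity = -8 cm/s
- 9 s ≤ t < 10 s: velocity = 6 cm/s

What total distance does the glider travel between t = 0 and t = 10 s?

Total distance travelled is ∫|v| dt — sum the magnitudes of each area piece.
0–2 s: |-8| × 2 = 16 cm
2–3 s: |7| × 1 = 7 cm
3–8 s: |2| × 5 = 10 cm
8–9 s: |-8| × 1 = 8 cm
9–10 s: |6| × 1 = 6 cm
Total distance = 47 cm

47 cm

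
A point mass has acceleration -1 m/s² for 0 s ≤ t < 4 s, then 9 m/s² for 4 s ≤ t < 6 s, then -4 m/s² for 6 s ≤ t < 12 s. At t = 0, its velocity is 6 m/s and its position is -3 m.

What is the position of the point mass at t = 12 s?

83 m

On each constant-a segment, Δv = aΔt and Δx = v₀Δt + ½aΔt²; chain segment to segment.
0–4 s: v starts 6 m/s; Δx = 6·4 + ½·-1·4² = 16 m; v ends 2 m/s.
4–6 s: v starts 2 m/s; Δx = 2·2 + ½·9·2² = 22 m; v ends 20 m/s.
6–12 s: v starts 20 m/s; Δx = 20·6 + ½·-4·6² = 48 m; v ends -4 m/s.
x(12) = -3 + Σ Δx = 83 m.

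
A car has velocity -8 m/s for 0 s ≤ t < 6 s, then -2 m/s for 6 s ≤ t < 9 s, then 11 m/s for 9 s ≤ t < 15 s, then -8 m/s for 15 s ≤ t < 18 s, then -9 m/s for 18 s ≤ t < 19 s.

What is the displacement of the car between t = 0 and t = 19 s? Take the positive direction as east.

-21 m

Displacement is the signed area under the v-t curve.
0–6 s: -8 × 6 = -48 m
6–9 s: -2 × 3 = -6 m
9–15 s: 11 × 6 = 66 m
15–18 s: -8 × 3 = -24 m
18–19 s: -9 × 1 = -9 m
Net displacement = -21 m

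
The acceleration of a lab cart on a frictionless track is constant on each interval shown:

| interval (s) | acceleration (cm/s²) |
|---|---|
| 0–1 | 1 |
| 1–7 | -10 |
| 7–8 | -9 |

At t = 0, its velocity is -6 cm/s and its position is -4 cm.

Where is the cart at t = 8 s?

-289 cm

On each constant-a segment, Δv = aΔt and Δx = v₀Δt + ½aΔt²; chain segment to segment.
0–1 s: v starts -6 cm/s; Δx = -6·1 + ½·1·1² = -5.5 cm; v ends -5 cm/s.
1–7 s: v starts -5 cm/s; Δx = -5·6 + ½·-10·6² = -210 cm; v ends -65 cm/s.
7–8 s: v starts -65 cm/s; Δx = -65·1 + ½·-9·1² = -69.5 cm; v ends -74 cm/s.
x(8) = -4 + Σ Δx = -289 cm.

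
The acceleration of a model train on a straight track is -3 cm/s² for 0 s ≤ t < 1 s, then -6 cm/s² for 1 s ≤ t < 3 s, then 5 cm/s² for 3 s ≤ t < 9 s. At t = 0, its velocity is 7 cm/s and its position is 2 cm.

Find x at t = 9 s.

On each constant-a segment, Δv = aΔt and Δx = v₀Δt + ½aΔt²; chain segment to segment.
0–1 s: v starts 7 cm/s; Δx = 7·1 + ½·-3·1² = 5.5 cm; v ends 4 cm/s.
1–3 s: v starts 4 cm/s; Δx = 4·2 + ½·-6·2² = -4 cm; v ends -8 cm/s.
3–9 s: v starts -8 cm/s; Δx = -8·6 + ½·5·6² = 42 cm; v ends 22 cm/s.
x(9) = 2 + Σ Δx = 45.5 cm.

45.5 cm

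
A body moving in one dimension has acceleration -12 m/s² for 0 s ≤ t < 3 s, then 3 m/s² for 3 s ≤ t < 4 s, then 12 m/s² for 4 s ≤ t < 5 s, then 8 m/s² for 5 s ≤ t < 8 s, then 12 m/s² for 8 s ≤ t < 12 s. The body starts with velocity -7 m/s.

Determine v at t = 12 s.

44 m/s

Δv equals the area under the a-t graph; then v = v₀ + Δv.
0–3 s: -12 × 3 = -36 m/s
3–4 s: 3 × 1 = 3 m/s
4–5 s: 12 × 1 = 12 m/s
5–8 s: 8 × 3 = 24 m/s
8–12 s: 12 × 4 = 48 m/s
Δv = 51 m/s, so v(12) = -7 + (51) = 44 m/s.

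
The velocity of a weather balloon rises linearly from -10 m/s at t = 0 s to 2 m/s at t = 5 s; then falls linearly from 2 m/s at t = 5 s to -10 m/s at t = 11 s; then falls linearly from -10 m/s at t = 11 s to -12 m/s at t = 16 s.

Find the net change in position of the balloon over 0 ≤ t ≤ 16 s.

Displacement is the signed area under the v-t curve.
0–5 s: ½(-10 + 2)(5) = -20 m
5–11 s: ½(2 + -10)(6) = -24 m
11–16 s: ½(-10 + -12)(5) = -55 m
Net displacement = -99 m

-99 m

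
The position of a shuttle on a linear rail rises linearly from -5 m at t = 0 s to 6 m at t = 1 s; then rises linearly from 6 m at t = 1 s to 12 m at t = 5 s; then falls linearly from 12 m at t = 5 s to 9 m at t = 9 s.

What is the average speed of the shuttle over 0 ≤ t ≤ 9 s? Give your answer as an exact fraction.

20/9 m/s

Average speed = (total path length)/(elapsed time); on a piecewise-linear x-t graph the path length is Σ|Δx|.
0–1 s: |Δx| = |6 − -5| = 11 m
1–5 s: |Δx| = |12 − 6| = 6 m
5–9 s: |Δx| = |9 − 12| = 3 m
Total path = 20 m; average speed = 20/9 = 20/9 m/s.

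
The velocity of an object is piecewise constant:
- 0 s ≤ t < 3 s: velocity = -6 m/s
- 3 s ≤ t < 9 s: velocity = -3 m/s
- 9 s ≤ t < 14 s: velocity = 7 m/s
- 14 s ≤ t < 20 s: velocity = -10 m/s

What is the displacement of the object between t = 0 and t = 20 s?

-61 m

Net displacement equals the area under the velocity-time graph (areas below the axis count negative).
0–3 s: -6 × 3 = -18 m
3–9 s: -3 × 6 = -18 m
9–14 s: 7 × 5 = 35 m
14–20 s: -10 × 6 = -60 m
Net displacement = -61 m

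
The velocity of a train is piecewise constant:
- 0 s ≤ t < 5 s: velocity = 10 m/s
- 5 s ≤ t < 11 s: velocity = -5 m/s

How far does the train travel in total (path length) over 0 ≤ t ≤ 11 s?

80 m

Total distance travelled is ∫|v| dt — sum the magnitudes of each area piece.
0–5 s: |10| × 5 = 50 m
5–11 s: |-5| × 6 = 30 m
Total distance = 80 m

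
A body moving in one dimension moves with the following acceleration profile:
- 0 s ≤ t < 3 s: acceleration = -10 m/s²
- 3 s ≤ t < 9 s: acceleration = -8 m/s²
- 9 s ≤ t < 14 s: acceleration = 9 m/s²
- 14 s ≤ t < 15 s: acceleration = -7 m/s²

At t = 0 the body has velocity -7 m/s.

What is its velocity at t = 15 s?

Δv equals the area under the a-t graph; then v = v₀ + Δv.
0–3 s: -10 × 3 = -30 m/s
3–9 s: -8 × 6 = -48 m/s
9–14 s: 9 × 5 = 45 m/s
14–15 s: -7 × 1 = -7 m/s
Δv = -40 m/s, so v(15) = -7 + (-40) = -47 m/s.

-47 m/s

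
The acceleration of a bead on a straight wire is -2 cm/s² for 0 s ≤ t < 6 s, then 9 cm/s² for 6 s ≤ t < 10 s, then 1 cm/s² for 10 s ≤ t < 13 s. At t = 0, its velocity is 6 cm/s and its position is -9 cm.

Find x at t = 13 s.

On each constant-a segment, Δv = aΔt and Δx = v₀Δt + ½aΔt²; chain segment to segment.
0–6 s: v starts 6 cm/s; Δx = 6·6 + ½·-2·6² = 0 cm; v ends -6 cm/s.
6–10 s: v starts -6 cm/s; Δx = -6·4 + ½·9·4² = 48 cm; v ends 30 cm/s.
10–13 s: v starts 30 cm/s; Δx = 30·3 + ½·1·3² = 94.5 cm; v ends 33 cm/s.
x(13) = -9 + Σ Δx = 133.5 cm.

133.5 cm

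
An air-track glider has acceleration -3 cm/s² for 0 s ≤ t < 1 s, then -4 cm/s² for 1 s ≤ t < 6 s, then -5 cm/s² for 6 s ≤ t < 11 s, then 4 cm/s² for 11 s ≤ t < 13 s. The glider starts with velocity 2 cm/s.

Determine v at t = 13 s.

-38 cm/s

Δv equals the area under the a-t graph; then v = v₀ + Δv.
0–1 s: -3 × 1 = -3 cm/s
1–6 s: -4 × 5 = -20 cm/s
6–11 s: -5 × 5 = -25 cm/s
11–13 s: 4 × 2 = 8 cm/s
Δv = -40 cm/s, so v(13) = 2 + (-40) = -38 cm/s.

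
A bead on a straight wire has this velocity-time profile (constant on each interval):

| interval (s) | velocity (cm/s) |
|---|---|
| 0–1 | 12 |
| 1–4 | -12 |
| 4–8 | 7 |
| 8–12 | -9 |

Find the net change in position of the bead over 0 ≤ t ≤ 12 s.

-32 cm

Net displacement equals the area under the velocity-time graph (areas below the axis count negative).
0–1 s: 12 × 1 = 12 cm
1–4 s: -12 × 3 = -36 cm
4–8 s: 7 × 4 = 28 cm
8–12 s: -9 × 4 = -36 cm
Net displacement = -32 cm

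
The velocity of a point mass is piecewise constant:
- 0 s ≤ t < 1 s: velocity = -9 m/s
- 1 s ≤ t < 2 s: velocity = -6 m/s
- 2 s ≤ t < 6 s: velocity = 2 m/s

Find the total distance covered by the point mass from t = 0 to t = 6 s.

23 m

Distance (not displacement) is the total path length: add the absolute areas under v-t.
0–1 s: |-9| × 1 = 9 m
1–2 s: |-6| × 1 = 6 m
2–6 s: |2| × 4 = 8 m
Total distance = 23 m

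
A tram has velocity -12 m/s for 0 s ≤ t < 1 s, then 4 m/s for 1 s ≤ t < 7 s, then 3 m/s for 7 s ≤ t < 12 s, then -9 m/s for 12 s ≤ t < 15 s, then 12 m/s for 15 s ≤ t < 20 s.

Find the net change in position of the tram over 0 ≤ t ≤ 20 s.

Net displacement equals the area under the velocity-time graph (areas below the axis count negative).
0–1 s: -12 × 1 = -12 m
1–7 s: 4 × 6 = 24 m
7–12 s: 3 × 5 = 15 m
12–15 s: -9 × 3 = -27 m
15–20 s: 12 × 5 = 60 m
Net displacement = 60 m

60 m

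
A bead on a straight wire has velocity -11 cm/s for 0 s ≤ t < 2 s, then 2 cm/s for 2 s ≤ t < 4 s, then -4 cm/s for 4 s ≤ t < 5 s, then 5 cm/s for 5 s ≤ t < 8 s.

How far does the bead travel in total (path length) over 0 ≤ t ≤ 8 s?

Distance (not displacement) is the total path length: add the absolute areas under v-t.
0–2 s: |-11| × 2 = 22 cm
2–4 s: |2| × 2 = 4 cm
4–5 s: |-4| × 1 = 4 cm
5–8 s: |5| × 3 = 15 cm
Total distance = 45 cm

45 cm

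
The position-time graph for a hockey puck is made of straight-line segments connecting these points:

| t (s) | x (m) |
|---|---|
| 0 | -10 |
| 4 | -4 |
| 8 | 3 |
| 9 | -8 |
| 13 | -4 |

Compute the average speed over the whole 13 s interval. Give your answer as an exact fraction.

28/13 m/s

Average speed = (total path length)/(elapsed time); on a piecewise-linear x-t graph the path length is Σ|Δx|.
0–4 s: |Δx| = |-4 − -10| = 6 m
4–8 s: |Δx| = |3 − -4| = 7 m
8–9 s: |Δx| = |-8 − 3| = 11 m
9–13 s: |Δx| = |-4 − -8| = 4 m
Total path = 28 m; average speed = 28/13 = 28/13 m/s.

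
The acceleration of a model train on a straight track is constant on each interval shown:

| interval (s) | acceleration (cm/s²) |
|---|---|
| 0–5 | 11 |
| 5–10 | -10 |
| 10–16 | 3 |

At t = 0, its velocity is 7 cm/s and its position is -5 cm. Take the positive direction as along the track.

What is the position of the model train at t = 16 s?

478.5 cm

On each constant-a segment, Δv = aΔt and Δx = v₀Δt + ½aΔt²; chain segment to segment.
0–5 s: v starts 7 cm/s; Δx = 7·5 + ½·11·5² = 172.5 cm; v ends 62 cm/s.
5–10 s: v starts 62 cm/s; Δx = 62·5 + ½·-10·5² = 185 cm; v ends 12 cm/s.
10–16 s: v starts 12 cm/s; Δx = 12·6 + ½·3·6² = 126 cm; v ends 30 cm/s.
x(16) = -5 + Σ Δx = 478.5 cm.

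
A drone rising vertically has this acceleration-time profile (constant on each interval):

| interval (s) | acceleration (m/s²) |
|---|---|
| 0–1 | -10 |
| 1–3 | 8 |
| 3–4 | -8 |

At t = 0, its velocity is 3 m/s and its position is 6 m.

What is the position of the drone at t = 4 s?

On each constant-a segment, Δv = aΔt and Δx = v₀Δt + ½aΔt²; chain segment to segment.
0–1 s: v starts 3 m/s; Δx = 3·1 + ½·-10·1² = -2 m; v ends -7 m/s.
1–3 s: v starts -7 m/s; Δx = -7·2 + ½·8·2² = 2 m; v ends 9 m/s.
3–4 s: v starts 9 m/s; Δx = 9·1 + ½·-8·1² = 5 m; v ends 1 m/s.
x(4) = 6 + Σ Δx = 11 m.

11 m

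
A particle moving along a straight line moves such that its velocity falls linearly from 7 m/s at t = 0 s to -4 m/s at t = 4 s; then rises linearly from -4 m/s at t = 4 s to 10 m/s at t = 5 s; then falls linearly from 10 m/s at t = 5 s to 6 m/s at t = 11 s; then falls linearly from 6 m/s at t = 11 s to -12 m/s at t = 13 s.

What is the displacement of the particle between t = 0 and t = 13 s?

Displacement is the signed area under the v-t curve.
0–4 s: ½(7 + -4)(4) = 6 m
4–5 s: ½(-4 + 10)(1) = 3 m
5–11 s: ½(10 + 6)(6) = 48 m
11–13 s: ½(6 + -12)(2) = -6 m
Net displacement = 51 m

51 m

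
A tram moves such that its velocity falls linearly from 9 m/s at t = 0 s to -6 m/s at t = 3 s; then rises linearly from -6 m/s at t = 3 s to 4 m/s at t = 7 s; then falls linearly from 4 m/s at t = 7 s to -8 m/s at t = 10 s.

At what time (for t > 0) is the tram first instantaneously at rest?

t = 1.8 s

v changes sign on 0–3 s (from 9 to -6); the graph is linear there, so v = 0 at t = 0 + (-9)·(3 − 0)/(-6 − 9) = 1.8 s.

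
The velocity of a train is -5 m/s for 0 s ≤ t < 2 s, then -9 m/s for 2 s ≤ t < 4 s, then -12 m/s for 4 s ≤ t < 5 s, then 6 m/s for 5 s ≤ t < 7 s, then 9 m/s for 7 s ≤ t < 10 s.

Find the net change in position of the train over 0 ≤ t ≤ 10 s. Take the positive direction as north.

Displacement is the signed area under the v-t curve.
0–2 s: -5 × 2 = -10 m
2–4 s: -9 × 2 = -18 m
4–5 s: -12 × 1 = -12 m
5–7 s: 6 × 2 = 12 m
7–10 s: 9 × 3 = 27 m
Net displacement = -1 m

-1 m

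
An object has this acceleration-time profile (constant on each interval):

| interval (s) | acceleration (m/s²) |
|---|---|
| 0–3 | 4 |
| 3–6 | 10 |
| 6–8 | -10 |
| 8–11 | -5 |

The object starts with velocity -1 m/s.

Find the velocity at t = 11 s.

6 m/s

Δv equals the area under the a-t graph; then v = v₀ + Δv.
0–3 s: 4 × 3 = 12 m/s
3–6 s: 10 × 3 = 30 m/s
6–8 s: -10 × 2 = -20 m/s
8–11 s: -5 × 3 = -15 m/s
Δv = 7 m/s, so v(11) = -1 + (7) = 6 m/s.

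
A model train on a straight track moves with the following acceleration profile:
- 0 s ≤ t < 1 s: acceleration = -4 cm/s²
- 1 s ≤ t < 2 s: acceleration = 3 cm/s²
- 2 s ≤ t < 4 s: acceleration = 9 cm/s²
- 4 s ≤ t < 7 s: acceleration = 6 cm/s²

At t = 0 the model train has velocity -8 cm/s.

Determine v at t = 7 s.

27 cm/s

Δv equals the area under the a-t graph; then v = v₀ + Δv.
0–1 s: -4 × 1 = -4 cm/s
1–2 s: 3 × 1 = 3 cm/s
2–4 s: 9 × 2 = 18 cm/s
4–7 s: 6 × 3 = 18 cm/s
Δv = 35 cm/s, so v(7) = -8 + (35) = 27 cm/s.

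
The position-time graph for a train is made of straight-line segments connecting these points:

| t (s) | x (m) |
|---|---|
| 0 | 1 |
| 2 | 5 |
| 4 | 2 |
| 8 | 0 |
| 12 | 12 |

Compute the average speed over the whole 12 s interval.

Average speed = (total path length)/(elapsed time); on a piecewise-linear x-t graph the path length is Σ|Δx|.
0–2 s: |Δx| = |5 − 1| = 4 m
2–4 s: |Δx| = |2 − 5| = 3 m
4–8 s: |Δx| = |0 − 2| = 2 m
8–12 s: |Δx| = |12 − 0| = 12 m
Total path = 21 m; average speed = 21/12 = 1.75 m/s.

1.75 m/s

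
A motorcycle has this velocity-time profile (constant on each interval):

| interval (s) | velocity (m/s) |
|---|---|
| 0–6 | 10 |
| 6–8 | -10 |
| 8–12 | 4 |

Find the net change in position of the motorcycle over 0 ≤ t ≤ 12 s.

Net displacement equals the area under the velocity-time graph (areas below the axis count negative).
0–6 s: 10 × 6 = 60 m
6–8 s: -10 × 2 = -20 m
8–12 s: 4 × 4 = 16 m
Net displacement = 56 m

56 m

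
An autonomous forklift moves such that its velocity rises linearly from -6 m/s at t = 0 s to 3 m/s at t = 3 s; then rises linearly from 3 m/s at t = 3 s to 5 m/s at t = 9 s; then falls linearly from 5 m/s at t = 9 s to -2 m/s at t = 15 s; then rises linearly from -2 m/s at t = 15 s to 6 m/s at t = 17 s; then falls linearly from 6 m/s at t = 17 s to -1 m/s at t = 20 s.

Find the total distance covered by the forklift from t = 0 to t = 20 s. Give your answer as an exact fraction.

398/7 m

Total distance travelled is ∫|v| dt — sum the magnitudes of each area piece.
0–3 s: v = 0 at t = 2 s; triangle areas 6 + 1.5 = 7.5 m
3–9 s: |½(3 + 5)(6)| = 24 m
9–15 s: v = 0 at t = 93/7 s; triangle areas 75/7 + 12/7 = 87/7 m
15–17 s: v = 0 at t = 15.5 s; triangle areas 0.5 + 4.5 = 5 m
17–20 s: v = 0 at t = 137/7 s; triangle areas 54/7 + 3/14 = 111/14 m
Total distance = 398/7 m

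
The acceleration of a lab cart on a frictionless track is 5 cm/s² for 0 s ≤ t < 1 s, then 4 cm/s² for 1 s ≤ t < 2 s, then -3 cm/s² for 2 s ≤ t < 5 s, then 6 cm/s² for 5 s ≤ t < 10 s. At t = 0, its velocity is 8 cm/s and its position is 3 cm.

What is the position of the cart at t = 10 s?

181 cm

On each constant-a segment, Δv = aΔt and Δx = v₀Δt + ½aΔt²; chain segment to segment.
0–1 s: v starts 8 cm/s; Δx = 8·1 + ½·5·1² = 10.5 cm; v ends 13 cm/s.
1–2 s: v starts 13 cm/s; Δx = 13·1 + ½·4·1² = 15 cm; v ends 17 cm/s.
2–5 s: v starts 17 cm/s; Δx = 17·3 + ½·-3·3² = 37.5 cm; v ends 8 cm/s.
5–10 s: v starts 8 cm/s; Δx = 8·5 + ½·6·5² = 115 cm; v ends 38 cm/s.
x(10) = 3 + Σ Δx = 181 cm.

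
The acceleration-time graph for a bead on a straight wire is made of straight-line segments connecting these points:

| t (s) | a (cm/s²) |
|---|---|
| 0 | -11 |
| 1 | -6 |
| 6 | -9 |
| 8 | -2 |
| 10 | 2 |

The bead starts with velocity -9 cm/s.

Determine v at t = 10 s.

Δv equals the area under the a-t graph; then v = v₀ + Δv.
0–1 s: ½(-11 + -6)(1) = -8.5 cm/s
1–6 s: ½(-6 + -9)(5) = -37.5 cm/s
6–8 s: ½(-9 + -2)(2) = -11 cm/s
8–10 s: ½(-2 + 2)(2) = 0 cm/s
Δv = -57 cm/s, so v(10) = -9 + (-57) = -66 cm/s.

-66 cm/s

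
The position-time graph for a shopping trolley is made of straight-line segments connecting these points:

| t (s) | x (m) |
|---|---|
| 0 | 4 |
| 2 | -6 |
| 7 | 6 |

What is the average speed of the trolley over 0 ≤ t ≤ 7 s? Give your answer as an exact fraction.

Average speed = (total path length)/(elapsed time); on a piecewise-linear x-t graph the path length is Σ|Δx|.
0–2 s: |Δx| = |-6 − 4| = 10 m
2–7 s: |Δx| = |6 − -6| = 12 m
Total path = 22 m; average speed = 22/7 = 22/7 m/s.

22/7 m/s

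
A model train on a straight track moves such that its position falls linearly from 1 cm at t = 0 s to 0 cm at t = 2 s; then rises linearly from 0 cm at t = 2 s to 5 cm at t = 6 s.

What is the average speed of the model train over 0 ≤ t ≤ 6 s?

1 cm/s

Average speed = (total path length)/(elapsed time); on a piecewise-linear x-t graph the path length is Σ|Δx|.
0–2 s: |Δx| = |0 − 1| = 1 cm
2–6 s: |Δx| = |5 − 0| = 5 cm
Total path = 6 cm; average speed = 6/6 = 1 cm/s.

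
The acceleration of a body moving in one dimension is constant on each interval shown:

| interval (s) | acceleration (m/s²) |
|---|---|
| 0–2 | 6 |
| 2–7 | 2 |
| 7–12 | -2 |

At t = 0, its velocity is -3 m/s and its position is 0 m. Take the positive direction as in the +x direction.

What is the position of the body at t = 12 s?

146 m

On each constant-a segment, Δv = aΔt and Δx = v₀Δt + ½aΔt²; chain segment to segment.
0–2 s: v starts -3 m/s; Δx = -3·2 + ½·6·2² = 6 m; v ends 9 m/s.
2–7 s: v starts 9 m/s; Δx = 9·5 + ½·2·5² = 70 m; v ends 19 m/s.
7–12 s: v starts 19 m/s; Δx = 19·5 + ½·-2·5² = 70 m; v ends 9 m/s.
x(12) = 0 + Σ Δx = 146 m.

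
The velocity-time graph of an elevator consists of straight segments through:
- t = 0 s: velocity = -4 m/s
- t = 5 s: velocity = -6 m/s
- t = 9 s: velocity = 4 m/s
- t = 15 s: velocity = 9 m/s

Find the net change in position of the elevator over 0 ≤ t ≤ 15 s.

Displacement is the signed area under the v-t curve.
0–5 s: ½(-4 + -6)(5) = -25 m
5–9 s: ½(-6 + 4)(4) = -4 m
9–15 s: ½(4 + 9)(6) = 39 m
Net displacement = 10 m

10 m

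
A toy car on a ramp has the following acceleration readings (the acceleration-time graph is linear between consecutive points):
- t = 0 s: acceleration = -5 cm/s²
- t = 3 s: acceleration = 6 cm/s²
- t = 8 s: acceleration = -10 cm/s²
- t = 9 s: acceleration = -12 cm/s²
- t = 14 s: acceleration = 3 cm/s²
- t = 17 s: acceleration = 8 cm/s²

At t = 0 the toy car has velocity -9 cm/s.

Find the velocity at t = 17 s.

Δv equals the area under the a-t graph; then v = v₀ + Δv.
0–3 s: ½(-5 + 6)(3) = 1.5 cm/s
3–8 s: ½(6 + -10)(5) = -10 cm/s
8–9 s: ½(-10 + -12)(1) = -11 cm/s
9–14 s: ½(-12 + 3)(5) = -22.5 cm/s
14–17 s: ½(3 + 8)(3) = 16.5 cm/s
Δv = -25.5 cm/s, so v(17) = -9 + (-25.5) = -34.5 cm/s.

-34.5 cm/s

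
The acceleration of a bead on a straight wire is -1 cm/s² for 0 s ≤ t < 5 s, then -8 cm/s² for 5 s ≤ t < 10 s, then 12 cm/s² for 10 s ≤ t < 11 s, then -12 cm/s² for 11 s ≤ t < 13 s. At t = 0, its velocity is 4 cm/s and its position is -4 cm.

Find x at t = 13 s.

On each constant-a segment, Δv = aΔt and Δx = v₀Δt + ½aΔt²; chain segment to segment.
0–5 s: v starts 4 cm/s; Δx = 4·5 + ½·-1·5² = 7.5 cm; v ends -1 cm/s.
5–10 s: v starts -1 cm/s; Δx = -1·5 + ½·-8·5² = -105 cm; v ends -41 cm/s.
10–11 s: v starts -41 cm/s; Δx = -41·1 + ½·12·1² = -35 cm; v ends -29 cm/s.
11–13 s: v starts -29 cm/s; Δx = -29·2 + ½·-12·2² = -82 cm; v ends -53 cm/s.
x(13) = -4 + Σ Δx = -218.5 cm.

-218.5 cm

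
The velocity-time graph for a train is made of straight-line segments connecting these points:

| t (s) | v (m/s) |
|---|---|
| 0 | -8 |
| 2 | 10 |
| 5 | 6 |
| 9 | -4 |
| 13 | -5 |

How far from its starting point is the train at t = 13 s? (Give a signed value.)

Displacement is the signed area under the v-t curve.
0–2 s: ½(-8 + 10)(2) = 2 m
2–5 s: ½(10 + 6)(3) = 24 m
5–9 s: ½(6 + -4)(4) = 4 m
9–13 s: ½(-4 + -5)(4) = -18 m
Net displacement = 12 m

12 m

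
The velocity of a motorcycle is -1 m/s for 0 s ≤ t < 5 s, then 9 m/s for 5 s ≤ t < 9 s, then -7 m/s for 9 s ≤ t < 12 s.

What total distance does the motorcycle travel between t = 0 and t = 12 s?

Distance (not displacement) is the total path length: add the absolute areas under v-t.
0–5 s: |-1| × 5 = 5 m
5–9 s: |9| × 4 = 36 m
9–12 s: |-7| × 3 = 21 m
Total distance = 62 m

62 m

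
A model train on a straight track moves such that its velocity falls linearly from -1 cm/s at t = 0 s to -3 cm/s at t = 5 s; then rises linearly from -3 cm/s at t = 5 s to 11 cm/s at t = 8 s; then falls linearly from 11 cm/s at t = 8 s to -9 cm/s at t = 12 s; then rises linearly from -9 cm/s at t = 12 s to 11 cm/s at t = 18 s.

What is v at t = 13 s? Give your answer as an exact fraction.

On 12–18 s the graph is linear from -9 to 11 cm/s: v(13) = -9 + (11 − -9)·(13 − 12)/(18 − 12) = -17/3 cm/s.

-17/3 cm/s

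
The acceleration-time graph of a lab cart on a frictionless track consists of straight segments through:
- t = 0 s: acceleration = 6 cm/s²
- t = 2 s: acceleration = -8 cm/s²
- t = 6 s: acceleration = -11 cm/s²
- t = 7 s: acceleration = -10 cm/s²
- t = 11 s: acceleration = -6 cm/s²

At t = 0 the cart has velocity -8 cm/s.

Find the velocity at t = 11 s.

-90.5 cm/s

Δv equals the area under the a-t graph; then v = v₀ + Δv.
0–2 s: ½(6 + -8)(2) = -2 cm/s
2–6 s: ½(-8 + -11)(4) = -38 cm/s
6–7 s: ½(-11 + -10)(1) = -10.5 cm/s
7–11 s: ½(-10 + -6)(4) = -32 cm/s
Δv = -82.5 cm/s, so v(11) = -8 + (-82.5) = -90.5 cm/s.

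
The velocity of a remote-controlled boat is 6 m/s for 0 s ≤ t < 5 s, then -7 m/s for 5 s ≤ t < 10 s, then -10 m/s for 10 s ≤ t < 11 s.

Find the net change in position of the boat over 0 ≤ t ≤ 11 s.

Net displacement equals the area under the velocity-time graph (areas below the axis count negative).
0–5 s: 6 × 5 = 30 m
5–10 s: -7 × 5 = -35 m
10–11 s: -10 × 1 = -10 m
Net displacement = -15 m

-15 m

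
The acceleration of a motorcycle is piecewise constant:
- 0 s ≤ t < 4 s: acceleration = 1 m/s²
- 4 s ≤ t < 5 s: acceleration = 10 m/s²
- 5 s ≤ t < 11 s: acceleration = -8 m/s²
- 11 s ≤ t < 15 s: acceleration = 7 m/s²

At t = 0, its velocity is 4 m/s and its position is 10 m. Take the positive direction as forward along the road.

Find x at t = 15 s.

On each constant-a segment, Δv = aΔt and Δx = v₀Δt + ½aΔt²; chain segment to segment.
0–4 s: v starts 4 m/s; Δx = 4·4 + ½·1·4² = 24 m; v ends 8 m/s.
4–5 s: v starts 8 m/s; Δx = 8·1 + ½·10·1² = 13 m; v ends 18 m/s.
5–11 s: v starts 18 m/s; Δx = 18·6 + ½·-8·6² = -36 m; v ends -30 m/s.
11–15 s: v starts -30 m/s; Δx = -30·4 + ½·7·4² = -64 m; v ends -2 m/s.
x(15) = 10 + Σ Δx = -53 m.

-53 m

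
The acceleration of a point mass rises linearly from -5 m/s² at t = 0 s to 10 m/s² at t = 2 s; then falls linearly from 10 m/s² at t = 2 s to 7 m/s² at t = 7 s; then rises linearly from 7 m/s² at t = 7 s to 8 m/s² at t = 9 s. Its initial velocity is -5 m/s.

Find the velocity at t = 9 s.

Δv equals the area under the a-t graph; then v = v₀ + Δv.
0–2 s: ½(-5 + 10)(2) = 5 m/s
2–7 s: ½(10 + 7)(5) = 42.5 m/s
7–9 s: ½(7 + 8)(2) = 15 m/s
Δv = 62.5 m/s, so v(9) = -5 + (62.5) = 57.5 m/s.

57.5 m/s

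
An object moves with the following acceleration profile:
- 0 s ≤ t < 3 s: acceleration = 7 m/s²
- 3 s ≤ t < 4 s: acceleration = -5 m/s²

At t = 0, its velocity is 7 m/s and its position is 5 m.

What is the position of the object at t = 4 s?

On each constant-a segment, Δv = aΔt and Δx = v₀Δt + ½aΔt²; chain segment to segment.
0–3 s: v starts 7 m/s; Δx = 7·3 + ½·7·3² = 52.5 m; v ends 28 m/s.
3–4 s: v starts 28 m/s; Δx = 28·1 + ½·-5·1² = 25.5 m; v ends 23 m/s.
x(4) = 5 + Σ Δx = 83 m.

83 m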